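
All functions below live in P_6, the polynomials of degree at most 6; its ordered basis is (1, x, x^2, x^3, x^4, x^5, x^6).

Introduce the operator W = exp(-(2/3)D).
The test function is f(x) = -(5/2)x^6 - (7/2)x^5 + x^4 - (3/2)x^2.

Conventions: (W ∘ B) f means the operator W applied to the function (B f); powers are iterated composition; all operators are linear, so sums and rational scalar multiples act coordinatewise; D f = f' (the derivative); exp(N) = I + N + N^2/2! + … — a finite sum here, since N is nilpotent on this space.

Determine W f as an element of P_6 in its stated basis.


order-1 term: 10x^5 + (35/3)x^4 - (8/3)x^3 + 2x
order-2 term: -(50/3)x^4 - (140/9)x^3 + (8/3)x^2 - 2/3
order-3 term: (400/27)x^3 + (280/27)x^2 - (32/27)x
order-4 term: -(200/27)x^2 - (280/81)x + 16/81
order-5 term: (160/81)x + 112/243
order-6 term: -160/729
the series for exp(-(2/3)D) f terminates at order 6
exp(-(2/3)D) f = -(5/2)x^6 + (13/2)x^5 - 4x^4 - (92/27)x^3 + (223/54)x^2 - (2/3)x - 166/729

g(x) = -(5/2)x^6 + (13/2)x^5 - 4x^4 - (92/27)x^3 + (223/54)x^2 - (2/3)x - 166/729


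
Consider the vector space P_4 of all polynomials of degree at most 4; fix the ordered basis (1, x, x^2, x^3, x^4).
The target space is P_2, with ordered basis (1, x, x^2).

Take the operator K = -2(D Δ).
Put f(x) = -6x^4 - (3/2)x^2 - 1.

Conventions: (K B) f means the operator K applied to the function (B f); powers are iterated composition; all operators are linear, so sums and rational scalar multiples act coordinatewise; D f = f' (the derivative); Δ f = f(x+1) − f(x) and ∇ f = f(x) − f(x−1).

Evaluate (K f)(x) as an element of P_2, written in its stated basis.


the image equals g(x) = 144x^2 + 144x + 54

Δ f = -24x^3 - 36x^2 - 27x - 15/2
D Δ f = -72x^2 - 72x - 27
(-2(D Δ)) f = 144x^2 + 144x + 54


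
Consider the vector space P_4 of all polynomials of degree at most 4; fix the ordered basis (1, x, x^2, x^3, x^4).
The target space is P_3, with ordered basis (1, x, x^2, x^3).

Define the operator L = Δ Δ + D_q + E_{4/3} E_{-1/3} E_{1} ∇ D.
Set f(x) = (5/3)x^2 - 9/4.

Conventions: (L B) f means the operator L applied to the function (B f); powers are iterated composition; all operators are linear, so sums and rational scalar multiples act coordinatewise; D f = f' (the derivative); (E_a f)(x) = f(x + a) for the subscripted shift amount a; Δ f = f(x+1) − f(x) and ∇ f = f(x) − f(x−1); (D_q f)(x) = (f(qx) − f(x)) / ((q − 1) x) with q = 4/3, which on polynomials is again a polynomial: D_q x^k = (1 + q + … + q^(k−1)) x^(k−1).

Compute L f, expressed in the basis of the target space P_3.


Δ f = (10/3)x + 5/3
Δ Δ f = 10/3
D_q f = (35/9)x
D f = (10/3)x
∇ D f = 10/3
E_{1} ∇ D f = 10/3
E_{-1/3} E_{1} ∇ D f = 10/3
E_{4/3} (E_{-1/3} E_{1} ∇) D f = 10/3
(Δ Δ + D_q + E_{4/3} E_{-1/3} E_{1} ∇ D) f = (35/9)x + 20/3

the image equals g(x) = (35/9)x + 20/3


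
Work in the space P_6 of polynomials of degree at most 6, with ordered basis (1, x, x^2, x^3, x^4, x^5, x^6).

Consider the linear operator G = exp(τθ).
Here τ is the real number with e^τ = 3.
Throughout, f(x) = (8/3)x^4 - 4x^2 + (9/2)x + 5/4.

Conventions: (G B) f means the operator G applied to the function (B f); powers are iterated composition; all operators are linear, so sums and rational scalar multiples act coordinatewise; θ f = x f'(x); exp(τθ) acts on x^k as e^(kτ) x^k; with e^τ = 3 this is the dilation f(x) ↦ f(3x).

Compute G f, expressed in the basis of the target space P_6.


the result is g(x) = 216x^4 - 36x^2 + (27/2)x + 5/4

exp(τθ) x^k = e^(kτ) x^k; with e^τ = 3 this sends x^k to 3^k x^k
x ↦ 3 x
x^2 ↦ 9 x^2
x^4 ↦ 81 x^4
applying this coordinatewise to f: exp(τθ) f = 216x^4 - 36x^2 + (27/2)x + 5/4


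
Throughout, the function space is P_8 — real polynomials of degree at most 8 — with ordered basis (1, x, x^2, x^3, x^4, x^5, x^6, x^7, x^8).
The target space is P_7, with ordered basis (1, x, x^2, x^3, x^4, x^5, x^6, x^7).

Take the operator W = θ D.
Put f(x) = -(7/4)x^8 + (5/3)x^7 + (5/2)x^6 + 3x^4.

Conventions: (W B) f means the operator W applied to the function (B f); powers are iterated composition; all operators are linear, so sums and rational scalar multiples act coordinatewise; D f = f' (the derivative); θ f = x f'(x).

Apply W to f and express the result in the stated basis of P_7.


D f = -14x^7 + (35/3)x^6 + 15x^5 + 12x^3
θ D f = -98x^7 + 70x^6 + 75x^5 + 36x^3

g(x) = -98x^7 + 70x^6 + 75x^5 + 36x^3


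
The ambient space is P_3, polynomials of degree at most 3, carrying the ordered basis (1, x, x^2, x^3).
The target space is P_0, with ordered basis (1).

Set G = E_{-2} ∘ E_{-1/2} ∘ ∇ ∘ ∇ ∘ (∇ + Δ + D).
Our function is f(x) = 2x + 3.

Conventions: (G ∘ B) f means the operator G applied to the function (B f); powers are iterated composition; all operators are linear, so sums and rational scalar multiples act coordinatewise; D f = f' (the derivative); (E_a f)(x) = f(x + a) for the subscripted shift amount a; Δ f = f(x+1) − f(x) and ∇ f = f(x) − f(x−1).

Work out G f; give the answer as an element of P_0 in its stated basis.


∇ f = 2
Δ f = 2
D f = 2
(∇ + Δ + D) f = 6
∇ (∇ + Δ + D) f = 0
∇ ∇ (∇ + Δ + D) f = 0
E_{-1/2} ∇ ∇ (∇ + Δ + D) f = 0
E_{-2} E_{-1/2} ∇ ∇ (∇ + Δ + D) f = 0

g(x) = 0


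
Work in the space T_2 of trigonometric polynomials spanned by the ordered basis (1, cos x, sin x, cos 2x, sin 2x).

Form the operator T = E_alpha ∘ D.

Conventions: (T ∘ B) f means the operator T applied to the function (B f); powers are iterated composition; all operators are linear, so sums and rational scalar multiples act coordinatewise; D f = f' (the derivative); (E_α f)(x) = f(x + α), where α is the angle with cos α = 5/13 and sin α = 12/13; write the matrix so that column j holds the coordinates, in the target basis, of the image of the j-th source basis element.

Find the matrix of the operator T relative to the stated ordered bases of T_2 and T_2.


the matrix is [[0, 0, 0, 0, 0]; [0, -12/13, 5/13, 0, 0]; [0, -5/13, -12/13, 0, 0]; [0, 0, 0, -240/169, -238/169]; [0, 0, 0, 238/169, -240/169]] (rows listed top to bottom)

image of 1: 0
image of cos x: -(12/13)cos x - (5/13)sin x
image of sin x: (5/13)cos x - (12/13)sin x
image of cos 2x: -(240/169)cos 2x + (238/169)sin 2x
image of sin 2x: -(238/169)cos 2x - (240/169)sin 2x
each image's coordinates form column j of the matrix


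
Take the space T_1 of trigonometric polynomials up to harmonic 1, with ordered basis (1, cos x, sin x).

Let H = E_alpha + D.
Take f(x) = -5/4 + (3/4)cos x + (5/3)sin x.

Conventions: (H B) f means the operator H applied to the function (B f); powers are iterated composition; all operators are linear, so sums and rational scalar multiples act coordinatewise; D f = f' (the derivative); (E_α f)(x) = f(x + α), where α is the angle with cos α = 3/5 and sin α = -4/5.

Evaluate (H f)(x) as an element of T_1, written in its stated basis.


the result is g(x) = -5/4 + (47/60)cos x + (17/20)sin x

E_alpha f = -5/4 - (53/60)cos x + (8/5)sin x
D f = (5/3)cos x - (3/4)sin x
(E_alpha + D) f = -5/4 + (47/60)cos x + (17/20)sin x


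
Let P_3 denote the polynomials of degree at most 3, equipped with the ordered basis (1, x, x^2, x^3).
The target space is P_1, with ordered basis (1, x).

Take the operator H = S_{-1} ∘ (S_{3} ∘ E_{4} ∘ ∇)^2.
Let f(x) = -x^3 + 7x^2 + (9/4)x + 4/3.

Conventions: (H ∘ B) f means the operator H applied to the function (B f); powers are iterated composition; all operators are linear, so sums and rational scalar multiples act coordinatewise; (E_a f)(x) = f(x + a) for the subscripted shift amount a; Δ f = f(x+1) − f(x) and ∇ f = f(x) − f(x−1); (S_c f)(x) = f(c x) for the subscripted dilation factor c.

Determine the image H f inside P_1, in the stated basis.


∇ f = -3x^2 + 17x - 23/4
E_{4} ∇ f = -3x^2 - 7x + 57/4
S_{3} E_{4} ∇ f = -27x^2 - 21x + 57/4
∇ (S_{3} ∘ E_{4} ∘ ∇) f = -54x + 6
E_{4} ∇ (S_{3} ∘ E_{4} ∘ ∇) f = -54x - 210
S_{3} E_{4} ∇ (S_{3} ∘ E_{4} ∘ ∇) f = -162x - 210
S_{-1} (S_{3} ∘ E_{4} ∘ ∇)^2 f = 162x - 210

g(x) = 162x - 210


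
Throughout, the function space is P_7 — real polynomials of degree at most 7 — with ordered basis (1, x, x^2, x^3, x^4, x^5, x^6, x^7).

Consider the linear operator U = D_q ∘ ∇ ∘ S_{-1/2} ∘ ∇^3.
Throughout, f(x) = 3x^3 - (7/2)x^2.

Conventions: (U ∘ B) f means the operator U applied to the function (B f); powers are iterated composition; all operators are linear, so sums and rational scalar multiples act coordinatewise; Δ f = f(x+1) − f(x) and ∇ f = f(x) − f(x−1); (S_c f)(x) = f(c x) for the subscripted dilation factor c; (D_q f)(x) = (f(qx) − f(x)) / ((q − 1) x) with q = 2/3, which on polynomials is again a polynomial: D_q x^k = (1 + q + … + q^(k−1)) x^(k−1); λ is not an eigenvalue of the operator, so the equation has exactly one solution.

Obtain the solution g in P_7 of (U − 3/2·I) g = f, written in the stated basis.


the image equals g(x) = -2x^3 + (7/3)x^2

write g with unknown coordinates in the stated basis and equate coefficients in (U − 3/2·I) g = f
solving from the highest basis element down gives g = -2x^3 + (7/3)x^2
check: U g = 0
so U g − 3/2·g = 3x^3 - (7/2)x^2 = f ✓


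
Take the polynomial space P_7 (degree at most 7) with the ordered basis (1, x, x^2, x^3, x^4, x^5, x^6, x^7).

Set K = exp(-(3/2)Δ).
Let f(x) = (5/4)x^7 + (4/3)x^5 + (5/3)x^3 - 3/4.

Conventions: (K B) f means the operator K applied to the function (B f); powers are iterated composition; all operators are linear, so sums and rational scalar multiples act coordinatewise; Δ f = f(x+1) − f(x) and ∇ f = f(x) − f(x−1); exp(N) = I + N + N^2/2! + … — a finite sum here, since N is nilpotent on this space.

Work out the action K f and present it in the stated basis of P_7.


the image equals g(x) = (5/4)x^7 - (105/8)x^6 + (1009/48)x^5 + (2305/32)x^4 - (5635/192)x^3 - (28315/128)x^2 - (20695/256)x + 30363/512

order-1 term: -(105/8)x^6 - (315/8)x^5 - (605/8)x^4 - (685/8)x^3 - (535/8)x^2 - (245/8)x - 51/8
order-2 term: (945/16)x^5 + (4725/16)x^4 + (11505/16)x^3 + (15615/16)x^2 + (11625/16)x + 3735/16
order-3 term: -(4725/32)x^4 - (14175/16)x^3 - (72315/32)x^2 - (44685/16)x - 44415/32
order-4 term: (14175/64)x^3 + (42525/32)x^2 + (186435/64)x + 73035/32
order-5 term: -(25515/128)x^2 - (127575/128)x - 42849/32
order-6 term: (25515/256)x + 76545/256
order-7 term: -10935/512
the series for exp(-(3/2)Δ) f terminates at order 7
exp(-(3/2)Δ) f = (5/4)x^7 - (105/8)x^6 + (1009/48)x^5 + (2305/32)x^4 - (5635/192)x^3 - (28315/128)x^2 - (20695/256)x + 30363/512


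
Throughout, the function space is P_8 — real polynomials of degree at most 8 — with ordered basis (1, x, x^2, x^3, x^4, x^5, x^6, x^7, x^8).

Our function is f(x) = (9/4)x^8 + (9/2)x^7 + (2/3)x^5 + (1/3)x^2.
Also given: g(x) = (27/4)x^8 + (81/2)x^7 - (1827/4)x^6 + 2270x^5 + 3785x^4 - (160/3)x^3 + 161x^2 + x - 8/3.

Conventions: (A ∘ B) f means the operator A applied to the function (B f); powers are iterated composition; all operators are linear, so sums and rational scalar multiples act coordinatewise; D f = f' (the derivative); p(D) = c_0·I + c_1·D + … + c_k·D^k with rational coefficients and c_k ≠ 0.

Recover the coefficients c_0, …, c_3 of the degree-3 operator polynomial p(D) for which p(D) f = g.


c_0 = 3, c_1 = 3/2, c_2 = -4, c_3 = 4

D^0 f = (9/4)x^8 + (9/2)x^7 + (2/3)x^5 + (1/3)x^2
D^1 f = 18x^7 + (63/2)x^6 + (10/3)x^4 + (2/3)x
D^2 f = 126x^6 + 189x^5 + (40/3)x^3 + 2/3
D^3 f = 756x^5 + 945x^4 + 40x^2
matching coefficients of g against c_0 f + c_1 Df + … from the top degree down determines the c_i
solution: c_0 = 3, c_1 = 3/2, c_2 = -4, c_3 = 4


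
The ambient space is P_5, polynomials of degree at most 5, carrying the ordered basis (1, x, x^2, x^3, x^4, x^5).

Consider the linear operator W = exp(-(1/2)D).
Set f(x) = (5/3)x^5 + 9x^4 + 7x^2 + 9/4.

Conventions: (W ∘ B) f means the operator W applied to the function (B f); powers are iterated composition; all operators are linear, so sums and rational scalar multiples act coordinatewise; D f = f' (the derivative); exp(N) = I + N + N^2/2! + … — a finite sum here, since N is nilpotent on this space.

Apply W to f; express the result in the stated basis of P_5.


order-1 term: -(25/6)x^4 - 18x^3 - 7x
order-2 term: (25/6)x^3 + (27/2)x^2 + 7/4
order-3 term: -(25/12)x^2 - (9/2)x
order-4 term: (25/48)x + 9/16
order-5 term: -5/96
the series for exp(-(1/2)D) f terminates at order 5
exp(-(1/2)D) f = (5/3)x^5 + (29/6)x^4 - (83/6)x^3 + (221/12)x^2 - (527/48)x + 433/96

the image equals g(x) = (5/3)x^5 + (29/6)x^4 - (83/6)x^3 + (221/12)x^2 - (527/48)x + 433/96


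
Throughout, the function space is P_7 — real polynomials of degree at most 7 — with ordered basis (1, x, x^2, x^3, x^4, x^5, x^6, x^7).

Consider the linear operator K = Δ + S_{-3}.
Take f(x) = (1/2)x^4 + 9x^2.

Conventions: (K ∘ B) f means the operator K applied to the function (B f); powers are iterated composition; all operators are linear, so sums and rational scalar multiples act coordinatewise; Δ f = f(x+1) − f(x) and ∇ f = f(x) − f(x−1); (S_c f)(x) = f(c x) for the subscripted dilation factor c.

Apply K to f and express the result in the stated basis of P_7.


Δ f = 2x^3 + 3x^2 + 20x + 19/2
S_{-3} f = (81/2)x^4 + 81x^2
(Δ + S_{-3}) f = (81/2)x^4 + 2x^3 + 84x^2 + 20x + 19/2

the result is g(x) = (81/2)x^4 + 2x^3 + 84x^2 + 20x + 19/2


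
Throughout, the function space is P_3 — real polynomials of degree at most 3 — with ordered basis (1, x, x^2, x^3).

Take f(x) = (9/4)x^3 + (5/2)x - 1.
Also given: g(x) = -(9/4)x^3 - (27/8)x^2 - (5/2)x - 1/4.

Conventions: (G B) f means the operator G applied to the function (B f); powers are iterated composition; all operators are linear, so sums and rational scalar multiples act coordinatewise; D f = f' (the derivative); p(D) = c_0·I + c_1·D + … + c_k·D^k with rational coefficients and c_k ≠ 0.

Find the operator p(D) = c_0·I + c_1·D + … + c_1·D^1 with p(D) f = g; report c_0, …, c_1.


D^0 f = (9/4)x^3 + (5/2)x - 1
D^1 f = (27/4)x^2 + 5/2
matching coefficients of g against c_0 f + c_1 Df + … from the top degree down determines the c_i
solution: c_0 = -1, c_1 = -1/2

c_0 = -1, c_1 = -1/2


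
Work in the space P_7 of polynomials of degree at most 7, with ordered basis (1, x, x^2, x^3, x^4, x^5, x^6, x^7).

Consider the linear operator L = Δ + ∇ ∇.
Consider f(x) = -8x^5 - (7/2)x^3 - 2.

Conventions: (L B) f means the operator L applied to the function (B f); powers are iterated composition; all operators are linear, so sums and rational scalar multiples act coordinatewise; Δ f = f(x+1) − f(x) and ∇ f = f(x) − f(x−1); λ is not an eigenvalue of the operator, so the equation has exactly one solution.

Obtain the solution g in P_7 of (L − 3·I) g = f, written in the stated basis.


write g with unknown coordinates in the stated basis and equate coefficients in (L − 3·I) g = f
solving from the highest basis element down gives g = (8/3)x^5 + (40/9)x^4 + (1823/54)x^3 + (863/54)x^2 + (24133/162)x + 3151/486
check: L g = (40/3)x^4 + (880/9)x^3 + (863/18)x^2 + (24133/54)x + 2827/162
so L g − 3·g = -8x^5 - (7/2)x^3 - 2 = f ✓

g(x) = (8/3)x^5 + (40/9)x^4 + (1823/54)x^3 + (863/54)x^2 + (24133/162)x + 3151/486


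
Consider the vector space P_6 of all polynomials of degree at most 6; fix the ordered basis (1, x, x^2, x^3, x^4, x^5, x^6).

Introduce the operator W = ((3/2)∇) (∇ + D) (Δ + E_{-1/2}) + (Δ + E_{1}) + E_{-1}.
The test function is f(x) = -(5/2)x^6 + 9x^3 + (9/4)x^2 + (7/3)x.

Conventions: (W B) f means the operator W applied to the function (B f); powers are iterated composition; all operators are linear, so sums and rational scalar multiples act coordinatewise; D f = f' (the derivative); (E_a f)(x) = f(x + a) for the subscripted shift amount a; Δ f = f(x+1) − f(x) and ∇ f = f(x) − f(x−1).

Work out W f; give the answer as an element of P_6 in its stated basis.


g(x) = -5x^6 - 15x^5 - (675/2)x^4 + 193x^3 - (3537/2)x^2 + (21071/12)x - 38003/48

Δ f = -15x^5 - (75/2)x^4 - 50x^3 - (21/2)x^2 + (33/2)x + 133/12
E_{-1/2} f = -(5/2)x^6 + (15/2)x^5 - (75/8)x^4 + (61/4)x^3 - (435/32)x^2 + (701/96)x - 679/384
(Δ + E_{-1/2}) f = -(5/2)x^6 - (15/2)x^5 - (375/8)x^4 - (139/4)x^3 - (771/32)x^2 + (2285/96)x + 3577/384
∇ (Δ + E_{-1/2}) f = -15x^5 - (325/2)x^3 + (279/2)x^2 - (1743/16)x + 2641/48
D (Δ + E_{-1/2}) f = -15x^5 - (75/2)x^4 - (375/2)x^3 - (417/4)x^2 - (771/16)x + 2285/96
(∇ + D) (Δ + E_{-1/2}) f = -30x^5 - (75/2)x^4 - 350x^3 + (141/4)x^2 - (1257/8)x + 7567/96
∇ (∇ + D) (Δ + E_{-1/2}) f = -150x^4 + 150x^3 - 1125x^2 + (2241/2)x - 4279/8
((3/2)∇) (∇ + D) (Δ + E_{-1/2}) f = -225x^4 + 225x^3 - (3375/2)x^2 + (6723/4)x - 12837/16
Δ f = -15x^5 - (75/2)x^4 - 50x^3 - (21/2)x^2 + (33/2)x + 133/12
E_{1} f = -(5/2)x^6 - 15x^5 - (75/2)x^4 - 41x^3 - (33/4)x^2 + (113/6)x + 133/12
(Δ + E_{1}) f = -(5/2)x^6 - 30x^5 - 75x^4 - 91x^3 - (75/4)x^2 + (106/3)x + 133/6
E_{-1} f = -(5/2)x^6 + 15x^5 - (75/2)x^4 + 59x^3 - (249/4)x^2 + (239/6)x - 139/12
(((3/2)∇) (∇ + D) (Δ + E_{-1/2}) + (Δ + E_{1}) + E_{-1}) f = -5x^6 - 15x^5 - (675/2)x^4 + 193x^3 - (3537/2)x^2 + (21071/12)x - 38003/48


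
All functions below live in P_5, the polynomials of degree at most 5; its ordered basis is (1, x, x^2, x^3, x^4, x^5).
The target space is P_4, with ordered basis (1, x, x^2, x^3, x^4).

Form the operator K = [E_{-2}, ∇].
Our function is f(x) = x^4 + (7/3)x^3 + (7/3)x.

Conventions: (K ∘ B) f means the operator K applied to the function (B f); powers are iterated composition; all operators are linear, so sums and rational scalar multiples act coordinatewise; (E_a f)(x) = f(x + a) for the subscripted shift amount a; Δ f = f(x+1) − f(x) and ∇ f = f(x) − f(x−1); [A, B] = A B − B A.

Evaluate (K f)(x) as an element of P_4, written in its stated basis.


the image equals g(x) = 0

∇ f = 4x^3 + x^2 - 3x + 11/3
E_{-2} ∇ f = 4x^3 - 23x^2 + 41x - 55/3
E_{-2} f = x^4 - (17/3)x^3 + 10x^2 - (5/3)x - 22/3
∇ E_{-2} f = 4x^3 - 23x^2 + 41x - 55/3
[E_{-2}, ∇] f = 0


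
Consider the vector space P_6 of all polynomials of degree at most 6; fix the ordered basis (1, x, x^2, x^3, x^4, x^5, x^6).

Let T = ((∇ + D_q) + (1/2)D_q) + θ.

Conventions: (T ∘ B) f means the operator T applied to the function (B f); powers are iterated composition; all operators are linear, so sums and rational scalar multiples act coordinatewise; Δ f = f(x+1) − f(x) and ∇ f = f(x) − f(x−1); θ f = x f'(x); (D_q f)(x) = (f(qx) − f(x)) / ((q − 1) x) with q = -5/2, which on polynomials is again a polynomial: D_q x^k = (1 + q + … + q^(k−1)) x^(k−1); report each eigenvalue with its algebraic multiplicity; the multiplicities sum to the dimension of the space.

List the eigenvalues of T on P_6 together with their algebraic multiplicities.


image of 1: 0
image of x: x + 5/2
image of x^2: 2x^2 - (1/4)x - 1
image of x^3: 3x^3 + (81/8)x^2 - 3x + 1
image of x^4: 4x^4 - (197/16)x^3 - 6x^2 + 4x - 1
image of x^5: 5x^5 + (1513/32)x^4 - 10x^3 + 10x^2 - 5x + 1
image of x^6: 6x^6 - (6285/64)x^5 - 15x^4 + 20x^3 - 15x^2 + 6x - 1
the matrix is upper triangular; its diagonal is (0, 1, 2, 3, 4, 5, 6)
for a triangular matrix the eigenvalues are the diagonal entries, with algebraic multiplicity their repetition count

λ = 0 (multiplicity 1), λ = 1 (multiplicity 1), λ = 2 (multiplicity 1), λ = 3 (multiplicity 1), λ = 4 (multiplicity 1), λ = 5 (multiplicity 1), λ = 6 (multiplicity 1)


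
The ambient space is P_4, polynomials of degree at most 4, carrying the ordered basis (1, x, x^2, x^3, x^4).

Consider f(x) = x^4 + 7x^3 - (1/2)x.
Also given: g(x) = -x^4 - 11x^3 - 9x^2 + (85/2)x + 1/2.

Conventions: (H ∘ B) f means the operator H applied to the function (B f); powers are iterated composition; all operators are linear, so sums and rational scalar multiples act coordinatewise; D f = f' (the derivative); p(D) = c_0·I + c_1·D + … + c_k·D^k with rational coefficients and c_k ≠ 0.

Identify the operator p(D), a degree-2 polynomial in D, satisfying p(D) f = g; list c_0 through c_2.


c_0 = -1, c_1 = -1, c_2 = 1

D^0 f = x^4 + 7x^3 - (1/2)x
D^1 f = 4x^3 + 21x^2 - 1/2
D^2 f = 12x^2 + 42x
matching coefficients of g against c_0 f + c_1 Df + … from the top degree down determines the c_i
solution: c_0 = -1, c_1 = -1, c_2 = 1


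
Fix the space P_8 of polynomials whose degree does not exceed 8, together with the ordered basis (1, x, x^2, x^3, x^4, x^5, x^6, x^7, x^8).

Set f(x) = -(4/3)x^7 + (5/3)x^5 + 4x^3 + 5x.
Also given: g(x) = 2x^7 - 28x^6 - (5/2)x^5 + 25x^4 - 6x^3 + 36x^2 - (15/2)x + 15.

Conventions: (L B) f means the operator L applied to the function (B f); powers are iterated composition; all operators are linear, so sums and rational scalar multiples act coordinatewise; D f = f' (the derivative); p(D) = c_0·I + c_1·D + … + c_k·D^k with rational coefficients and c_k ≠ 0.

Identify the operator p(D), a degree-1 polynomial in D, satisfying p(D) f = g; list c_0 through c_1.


D^0 f = -(4/3)x^7 + (5/3)x^5 + 4x^3 + 5x
D^1 f = -(28/3)x^6 + (25/3)x^4 + 12x^2 + 5
matching coefficients of g against c_0 f + c_1 Df + … from the top degree down determines the c_i
solution: c_0 = -3/2, c_1 = 3

p(D) = -(3/2)·I + 3·D, i.e. c_0 = -3/2, c_1 = 3


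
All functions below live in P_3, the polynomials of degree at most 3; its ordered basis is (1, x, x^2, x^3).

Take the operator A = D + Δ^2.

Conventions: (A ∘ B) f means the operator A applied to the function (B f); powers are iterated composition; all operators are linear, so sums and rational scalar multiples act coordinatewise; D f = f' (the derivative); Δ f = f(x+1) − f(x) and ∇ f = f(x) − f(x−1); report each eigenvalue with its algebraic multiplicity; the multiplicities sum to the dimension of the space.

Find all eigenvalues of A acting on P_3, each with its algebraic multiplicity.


image of 1: 0
image of x: 1
image of x^2: 2x + 2
image of x^3: 3x^2 + 6x + 6
the matrix is upper triangular; its diagonal is (0, 0, 0, 0)
for a triangular matrix the eigenvalues are the diagonal entries, with algebraic multiplicity their repetition count

λ = 0 (multiplicity 4)


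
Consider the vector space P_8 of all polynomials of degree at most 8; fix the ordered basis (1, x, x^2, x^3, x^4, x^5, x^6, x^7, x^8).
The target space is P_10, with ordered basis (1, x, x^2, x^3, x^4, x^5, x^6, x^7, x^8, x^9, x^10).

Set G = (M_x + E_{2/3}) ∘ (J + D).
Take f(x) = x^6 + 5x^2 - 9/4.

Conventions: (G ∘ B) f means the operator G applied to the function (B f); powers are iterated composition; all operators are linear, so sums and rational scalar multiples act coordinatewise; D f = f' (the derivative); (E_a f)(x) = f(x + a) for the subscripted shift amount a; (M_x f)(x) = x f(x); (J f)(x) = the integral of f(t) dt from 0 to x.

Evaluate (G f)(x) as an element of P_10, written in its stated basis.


g(x) = (1/7)x^8 + (1/7)x^7 + (20/3)x^6 + (22/3)x^5 + (625/27)x^4 + (2375/81)x^3 + (9479/324)x^2 + (46615/2916)x + 197761/30618

J f = (1/7)x^7 + (5/3)x^3 - (9/4)x
D f = 6x^5 + 10x
(J + D) f = (1/7)x^7 + 6x^5 + (5/3)x^3 + (31/4)x
M_x (J + D) f = (1/7)x^8 + 6x^6 + (5/3)x^4 + (31/4)x^2
E_{2/3} (J + D) f = (1/7)x^7 + (2/3)x^6 + (22/3)x^5 + (580/27)x^4 + (2375/81)x^3 + (1742/81)x^2 + (46615/2916)x + 197761/30618
(M_x + E_{2/3}) (J + D) f = (1/7)x^8 + (1/7)x^7 + (20/3)x^6 + (22/3)x^5 + (625/27)x^4 + (2375/81)x^3 + (9479/324)x^2 + (46615/2916)x + 197761/30618


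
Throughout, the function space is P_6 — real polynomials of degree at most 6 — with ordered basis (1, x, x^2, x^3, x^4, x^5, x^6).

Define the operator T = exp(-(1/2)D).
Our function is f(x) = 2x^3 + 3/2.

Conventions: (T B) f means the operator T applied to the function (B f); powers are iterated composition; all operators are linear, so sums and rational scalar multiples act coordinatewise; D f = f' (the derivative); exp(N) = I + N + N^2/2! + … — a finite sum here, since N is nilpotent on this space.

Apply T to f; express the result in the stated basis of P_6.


order-1 term: -3x^2
order-2 term: (3/2)x
order-3 term: -1/4
the series for exp(-(1/2)D) f terminates at order 3
exp(-(1/2)D) f = 2x^3 - 3x^2 + (3/2)x + 5/4

the image equals g(x) = 2x^3 - 3x^2 + (3/2)x + 5/4


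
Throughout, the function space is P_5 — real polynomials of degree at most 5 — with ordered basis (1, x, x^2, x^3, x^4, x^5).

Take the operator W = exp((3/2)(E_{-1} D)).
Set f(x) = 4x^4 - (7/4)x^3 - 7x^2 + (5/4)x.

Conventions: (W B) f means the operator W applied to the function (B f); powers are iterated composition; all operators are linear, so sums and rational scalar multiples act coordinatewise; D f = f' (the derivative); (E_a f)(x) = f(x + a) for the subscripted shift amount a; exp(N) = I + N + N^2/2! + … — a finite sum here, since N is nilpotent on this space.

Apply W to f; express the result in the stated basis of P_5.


g(x) = 4x^4 + (89/4)x^3 - (263/8)x^2 - (1693/16)x + 2151/32

order-1 term: 24x^3 - (639/8)x^2 + (267/4)x - 9
order-2 term: 54x^2 - (3645/16)x + 1791/8
order-3 term: 54x - 5373/32
order-4 term: 81/4
the series for exp((3/2)(E_{-1} D)) f terminates at order 4
exp((3/2)(E_{-1} D)) f = 4x^4 + (89/4)x^3 - (263/8)x^2 - (1693/16)x + 2151/32


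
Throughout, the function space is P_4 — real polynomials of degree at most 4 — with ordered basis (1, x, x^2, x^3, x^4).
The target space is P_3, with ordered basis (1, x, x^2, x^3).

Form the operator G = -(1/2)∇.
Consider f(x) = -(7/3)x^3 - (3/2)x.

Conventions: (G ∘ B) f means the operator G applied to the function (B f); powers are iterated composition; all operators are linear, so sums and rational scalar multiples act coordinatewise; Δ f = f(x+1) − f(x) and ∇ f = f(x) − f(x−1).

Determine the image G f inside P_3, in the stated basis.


∇ f = -7x^2 + 7x - 23/6
(-(1/2)∇) f = (7/2)x^2 - (7/2)x + 23/12

g(x) = (7/2)x^2 - (7/2)x + 23/12


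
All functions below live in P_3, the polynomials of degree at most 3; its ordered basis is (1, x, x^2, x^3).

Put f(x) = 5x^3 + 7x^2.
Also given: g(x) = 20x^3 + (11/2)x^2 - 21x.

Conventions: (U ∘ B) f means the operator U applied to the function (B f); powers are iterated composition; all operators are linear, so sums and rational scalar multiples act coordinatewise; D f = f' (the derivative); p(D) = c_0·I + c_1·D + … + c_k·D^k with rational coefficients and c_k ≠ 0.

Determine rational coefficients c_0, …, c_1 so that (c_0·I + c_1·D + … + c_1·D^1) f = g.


D^0 f = 5x^3 + 7x^2
D^1 f = 15x^2 + 14x
matching coefficients of g against c_0 f + c_1 Df + … from the top degree down determines the c_i
solution: c_0 = 4, c_1 = -3/2

c_0 = 4, c_1 = -3/2


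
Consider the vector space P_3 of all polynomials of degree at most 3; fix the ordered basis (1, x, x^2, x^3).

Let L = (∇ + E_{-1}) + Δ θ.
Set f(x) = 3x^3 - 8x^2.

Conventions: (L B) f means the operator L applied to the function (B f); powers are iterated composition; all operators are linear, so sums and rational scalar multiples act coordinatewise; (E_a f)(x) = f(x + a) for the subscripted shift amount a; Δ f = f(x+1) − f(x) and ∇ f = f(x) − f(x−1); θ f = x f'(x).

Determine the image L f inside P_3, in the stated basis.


g(x) = 3x^3 + 19x^2 - 5x - 7

∇ f = 9x^2 - 25x + 11
E_{-1} f = 3x^3 - 17x^2 + 25x - 11
(∇ + E_{-1}) f = 3x^3 - 8x^2
θ f = 9x^3 - 16x^2
Δ θ f = 27x^2 - 5x - 7
((∇ + E_{-1}) + Δ θ) f = 3x^3 + 19x^2 - 5x - 7


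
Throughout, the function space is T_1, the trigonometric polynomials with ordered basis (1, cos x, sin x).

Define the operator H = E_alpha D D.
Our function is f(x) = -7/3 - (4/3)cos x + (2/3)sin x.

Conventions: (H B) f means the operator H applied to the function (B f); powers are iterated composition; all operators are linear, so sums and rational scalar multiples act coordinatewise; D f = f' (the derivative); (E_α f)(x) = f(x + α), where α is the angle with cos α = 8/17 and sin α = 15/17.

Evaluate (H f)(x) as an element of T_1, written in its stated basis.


g(x) = (2/51)cos x - (76/51)sin x

D f = (2/3)cos x + (4/3)sin x
D D f = (4/3)cos x - (2/3)sin x
E_alpha D D f = (2/51)cos x - (76/51)sin x


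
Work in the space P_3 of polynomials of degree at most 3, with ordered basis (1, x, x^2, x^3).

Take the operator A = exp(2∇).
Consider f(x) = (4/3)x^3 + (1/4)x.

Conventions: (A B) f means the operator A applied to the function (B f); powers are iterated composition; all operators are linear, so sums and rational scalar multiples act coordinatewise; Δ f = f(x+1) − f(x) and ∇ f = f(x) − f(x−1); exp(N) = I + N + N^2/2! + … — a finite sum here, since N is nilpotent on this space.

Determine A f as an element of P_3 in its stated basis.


the result is g(x) = (4/3)x^3 + 8x^2 + (33/4)x - 13/6

order-1 term: 8x^2 - 8x + 19/6
order-2 term: 16x - 16
order-3 term: 32/3
the series for exp(2∇) f terminates at order 3
exp(2∇) f = (4/3)x^3 + 8x^2 + (33/4)x - 13/6


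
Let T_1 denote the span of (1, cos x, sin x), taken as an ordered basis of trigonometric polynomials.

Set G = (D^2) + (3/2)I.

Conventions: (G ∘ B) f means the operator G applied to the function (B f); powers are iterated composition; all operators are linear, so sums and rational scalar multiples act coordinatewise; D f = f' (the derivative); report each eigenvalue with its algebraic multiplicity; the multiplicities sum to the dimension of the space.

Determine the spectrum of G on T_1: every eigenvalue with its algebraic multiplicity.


λ = 1/2 (multiplicity 2), λ = 3/2 (multiplicity 1)

image of 1: 3/2
image of cos x: (1/2)cos x
image of sin x: (1/2)sin x
the matrix is diagonal; its diagonal is (3/2, 1/2, 1/2)
for a triangular matrix the eigenvalues are the diagonal entries, with algebraic multiplicity their repetition count


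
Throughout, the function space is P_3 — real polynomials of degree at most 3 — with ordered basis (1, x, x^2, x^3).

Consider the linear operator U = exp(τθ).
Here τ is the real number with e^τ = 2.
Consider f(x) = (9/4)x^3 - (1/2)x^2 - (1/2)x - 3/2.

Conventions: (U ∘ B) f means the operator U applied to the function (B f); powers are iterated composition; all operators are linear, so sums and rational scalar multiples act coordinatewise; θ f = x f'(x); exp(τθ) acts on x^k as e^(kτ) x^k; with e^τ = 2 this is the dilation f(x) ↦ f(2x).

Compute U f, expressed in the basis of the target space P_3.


exp(τθ) x^k = e^(kτ) x^k; with e^τ = 2 this sends x^k to 2^k x^k
x ↦ 2 x
x^2 ↦ 4 x^2
x^3 ↦ 8 x^3
applying this coordinatewise to f: exp(τθ) f = 18x^3 - 2x^2 - x - 3/2

the result is g(x) = 18x^3 - 2x^2 - x - 3/2


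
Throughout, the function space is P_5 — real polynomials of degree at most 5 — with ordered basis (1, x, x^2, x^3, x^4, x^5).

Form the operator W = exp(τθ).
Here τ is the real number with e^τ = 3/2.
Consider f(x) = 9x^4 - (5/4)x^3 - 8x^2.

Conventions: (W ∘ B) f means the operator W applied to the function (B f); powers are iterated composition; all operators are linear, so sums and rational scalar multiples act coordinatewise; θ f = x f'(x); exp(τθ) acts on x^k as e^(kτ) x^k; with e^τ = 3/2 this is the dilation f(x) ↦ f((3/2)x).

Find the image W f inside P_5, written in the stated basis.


the image equals g(x) = (729/16)x^4 - (135/32)x^3 - 18x^2

exp(τθ) x^k = e^(kτ) x^k; with e^τ = 3/2 this sends x^k to (3/2)^k x^k
x^2 ↦ 9/4 x^2
x^3 ↦ 27/8 x^3
x^4 ↦ 81/16 x^4
applying this coordinatewise to f: exp(τθ) f = (729/16)x^4 - (135/32)x^3 - 18x^2


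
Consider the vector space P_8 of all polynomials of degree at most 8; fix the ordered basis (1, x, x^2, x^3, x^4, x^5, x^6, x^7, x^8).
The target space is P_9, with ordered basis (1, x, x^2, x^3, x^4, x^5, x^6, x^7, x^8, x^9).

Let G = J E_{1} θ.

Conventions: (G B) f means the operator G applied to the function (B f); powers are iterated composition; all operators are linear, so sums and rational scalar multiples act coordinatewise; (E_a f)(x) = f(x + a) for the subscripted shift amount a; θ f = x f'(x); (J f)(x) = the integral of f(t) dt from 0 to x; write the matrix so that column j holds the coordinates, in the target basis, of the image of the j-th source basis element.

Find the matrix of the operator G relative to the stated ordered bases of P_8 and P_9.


image of 1: 0
image of x: (1/2)x^2 + x
image of x^2: (2/3)x^3 + 2x^2 + 2x
image of x^3: (3/4)x^4 + 3x^3 + (9/2)x^2 + 3x
image of x^4: (4/5)x^5 + 4x^4 + 8x^3 + 8x^2 + 4x
image of x^5: (5/6)x^6 + 5x^5 + (25/2)x^4 + (50/3)x^3 + (25/2)x^2 + 5x
image of x^6: (6/7)x^7 + 6x^6 + 18x^5 + 30x^4 + 30x^3 + 18x^2 + 6x
image of x^7: (7/8)x^8 + 7x^7 + (49/2)x^6 + 49x^5 + (245/4)x^4 + 49x^3 + (49/2)x^2 + 7x
image of x^8: (8/9)x^9 + 8x^8 + 32x^7 + (224/3)x^6 + 112x^5 + 112x^4 + (224/3)x^3 + 32x^2 + 8x
each image's coordinates form column j of the matrix

the matrix is [[0, 0, 0, 0, 0, 0, 0, 0, 0]; [0, 1, 2, 3, 4, 5, 6, 7, 8]; [0, 1/2, 2, 9/2, 8, 25/2, 18, 49/2, 32]; [0, 0, 2/3, 3, 8, 50/3, 30, 49, 224/3]; [0, 0, 0, 3/4, 4, 25/2, 30, 245/4, 112]; [0, 0, 0, 0, 4/5, 5, 18, 49, 112]; [0, 0, 0, 0, 0, 5/6, 6, 49/2, 224/3]; [0, 0, 0, 0, 0, 0, 6/7, 7, 32]; [0, 0, 0, 0, 0, 0, 0, 7/8, 8]; [0, 0, 0, 0, 0, 0, 0, 0, 8/9]] (rows listed top to bottom)


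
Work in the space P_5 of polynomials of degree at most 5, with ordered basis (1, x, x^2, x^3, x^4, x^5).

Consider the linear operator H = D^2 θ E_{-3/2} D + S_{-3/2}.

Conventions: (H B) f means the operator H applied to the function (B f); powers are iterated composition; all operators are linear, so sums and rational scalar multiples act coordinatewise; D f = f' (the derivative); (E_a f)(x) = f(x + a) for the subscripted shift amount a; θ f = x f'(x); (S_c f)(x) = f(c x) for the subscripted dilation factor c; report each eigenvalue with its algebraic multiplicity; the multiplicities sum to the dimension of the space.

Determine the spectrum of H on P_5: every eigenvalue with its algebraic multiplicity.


λ = -243/32 (multiplicity 1), λ = -27/8 (multiplicity 1), λ = -3/2 (multiplicity 1), λ = 1 (multiplicity 1), λ = 9/4 (multiplicity 1), λ = 81/16 (multiplicity 1)

image of 1: 1
image of x: -(3/2)x
image of x^2: (9/4)x^2
image of x^3: -(27/8)x^3 + 12
image of x^4: (81/16)x^4 + 72x - 72
image of x^5: -(243/32)x^5 + 240x^2 - 540x + 270
the matrix is upper triangular; its diagonal is (1, -3/2, 9/4, -27/8, 81/16, -243/32)
for a triangular matrix the eigenvalues are the diagonal entries, with algebraic multiplicity their repetition count


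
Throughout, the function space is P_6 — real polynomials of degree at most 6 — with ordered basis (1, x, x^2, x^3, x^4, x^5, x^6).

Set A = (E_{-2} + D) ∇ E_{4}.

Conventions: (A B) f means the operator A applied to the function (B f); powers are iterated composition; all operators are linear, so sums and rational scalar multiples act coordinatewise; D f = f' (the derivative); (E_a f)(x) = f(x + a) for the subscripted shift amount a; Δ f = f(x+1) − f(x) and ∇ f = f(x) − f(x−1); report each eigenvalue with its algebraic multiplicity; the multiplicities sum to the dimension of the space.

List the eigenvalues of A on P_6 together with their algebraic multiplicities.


image of 1: 0
image of x: 1
image of x^2: 2x + 5
image of x^3: 3x^2 + 15x + 28
image of x^4: 4x^3 + 30x^2 + 112x + 163
image of x^5: 5x^4 + 50x^3 + 280x^2 + 815x + 906
image of x^6: 6x^5 + 75x^4 + 560x^3 + 2445x^2 + 5436x + 4749
the matrix is upper triangular; its diagonal is (0, 0, 0, 0, 0, 0, 0)
for a triangular matrix the eigenvalues are the diagonal entries, with algebraic multiplicity their repetition count

λ = 0 (multiplicity 7)


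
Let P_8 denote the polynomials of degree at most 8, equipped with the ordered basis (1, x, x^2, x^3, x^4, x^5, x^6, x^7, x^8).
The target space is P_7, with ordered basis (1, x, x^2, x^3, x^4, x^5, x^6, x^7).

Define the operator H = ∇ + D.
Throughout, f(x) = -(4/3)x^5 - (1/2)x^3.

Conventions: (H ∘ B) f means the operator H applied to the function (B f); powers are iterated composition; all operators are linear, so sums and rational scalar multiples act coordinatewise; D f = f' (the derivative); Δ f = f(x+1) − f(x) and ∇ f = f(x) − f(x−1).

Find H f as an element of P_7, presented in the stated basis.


∇ f = -(20/3)x^4 + (40/3)x^3 - (89/6)x^2 + (49/6)x - 11/6
D f = -(20/3)x^4 - (3/2)x^2
(∇ + D) f = -(40/3)x^4 + (40/3)x^3 - (49/3)x^2 + (49/6)x - 11/6

g(x) = -(40/3)x^4 + (40/3)x^3 - (49/3)x^2 + (49/6)x - 11/6


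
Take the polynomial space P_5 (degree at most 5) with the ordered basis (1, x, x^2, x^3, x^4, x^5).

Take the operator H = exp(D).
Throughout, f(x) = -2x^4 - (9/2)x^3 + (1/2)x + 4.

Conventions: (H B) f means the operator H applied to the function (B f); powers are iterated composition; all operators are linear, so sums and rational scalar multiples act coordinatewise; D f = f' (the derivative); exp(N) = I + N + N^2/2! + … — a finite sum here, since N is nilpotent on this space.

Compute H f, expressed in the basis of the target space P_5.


order-1 term: -8x^3 - (27/2)x^2 + 1/2
order-2 term: -12x^2 - (27/2)x
order-3 term: -8x - 9/2
order-4 term: -2
the series for exp(D) f terminates at order 4
exp(D) f = -2x^4 - (25/2)x^3 - (51/2)x^2 - 21x - 2

g(x) = -2x^4 - (25/2)x^3 - (51/2)x^2 - 21x - 2


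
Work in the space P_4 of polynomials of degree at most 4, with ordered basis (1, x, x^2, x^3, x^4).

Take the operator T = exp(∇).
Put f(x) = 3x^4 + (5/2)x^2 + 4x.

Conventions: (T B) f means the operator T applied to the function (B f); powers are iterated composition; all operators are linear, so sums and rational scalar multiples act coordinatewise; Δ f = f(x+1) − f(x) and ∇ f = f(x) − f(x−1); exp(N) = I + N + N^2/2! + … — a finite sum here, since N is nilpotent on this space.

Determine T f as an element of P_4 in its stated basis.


g(x) = 3x^4 + 12x^3 + (5/2)x^2 - 3x + 7

order-1 term: 12x^3 - 18x^2 + 17x - 3/2
order-2 term: 18x^2 - 36x + 47/2
order-3 term: 12x - 18
order-4 term: 3
the series for exp(∇) f terminates at order 4
exp(∇) f = 3x^4 + 12x^3 + (5/2)x^2 - 3x + 7


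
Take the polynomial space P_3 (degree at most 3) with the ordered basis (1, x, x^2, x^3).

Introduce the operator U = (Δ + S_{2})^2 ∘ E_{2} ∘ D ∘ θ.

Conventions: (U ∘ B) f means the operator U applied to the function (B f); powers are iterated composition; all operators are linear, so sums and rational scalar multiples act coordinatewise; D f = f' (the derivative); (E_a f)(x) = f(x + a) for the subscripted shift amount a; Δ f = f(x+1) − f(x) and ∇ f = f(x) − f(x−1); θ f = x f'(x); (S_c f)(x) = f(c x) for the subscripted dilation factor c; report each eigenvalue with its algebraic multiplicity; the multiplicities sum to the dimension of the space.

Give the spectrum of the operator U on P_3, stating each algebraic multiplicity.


image of 1: 0
image of x: 1
image of x^2: 16x + 20
image of x^3: 144x^2 + 252x + 207
the matrix is upper triangular; its diagonal is (0, 0, 0, 0)
for a triangular matrix the eigenvalues are the diagonal entries, with algebraic multiplicity their repetition count

λ = 0 (multiplicity 4)


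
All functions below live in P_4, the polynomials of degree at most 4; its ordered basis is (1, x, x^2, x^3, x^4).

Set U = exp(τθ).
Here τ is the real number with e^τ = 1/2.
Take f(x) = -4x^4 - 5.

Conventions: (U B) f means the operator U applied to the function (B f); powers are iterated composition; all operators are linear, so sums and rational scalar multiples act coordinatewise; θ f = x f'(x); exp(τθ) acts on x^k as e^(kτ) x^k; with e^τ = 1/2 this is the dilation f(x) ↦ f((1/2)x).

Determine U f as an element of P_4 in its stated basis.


exp(τθ) x^k = e^(kτ) x^k; with e^τ = 1/2 this sends x^k to (1/2)^k x^k
x^4 ↦ 1/16 x^4
applying this coordinatewise to f: exp(τθ) f = -(1/4)x^4 - 5

the image equals g(x) = -(1/4)x^4 - 5


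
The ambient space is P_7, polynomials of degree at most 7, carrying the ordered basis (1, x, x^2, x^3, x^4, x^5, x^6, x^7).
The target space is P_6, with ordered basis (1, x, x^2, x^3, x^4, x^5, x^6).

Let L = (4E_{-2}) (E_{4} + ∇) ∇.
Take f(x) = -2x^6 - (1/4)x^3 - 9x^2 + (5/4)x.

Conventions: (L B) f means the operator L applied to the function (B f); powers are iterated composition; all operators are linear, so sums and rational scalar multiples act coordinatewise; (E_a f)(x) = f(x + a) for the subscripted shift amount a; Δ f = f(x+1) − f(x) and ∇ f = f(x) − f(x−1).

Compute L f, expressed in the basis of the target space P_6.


∇ f = -12x^5 + 30x^4 - 40x^3 + (117/4)x^2 - (117/4)x + 12
E_{4} ∇ f = -12x^5 - 210x^4 - 1480x^3 - (21003/4)x^2 - (37581/4)x - 6805
∇ ∇ f = -60x^4 + 240x^3 - 420x^2 + (717/2)x - 281/2
(E_{4} + ∇) ∇ f = -12x^5 - 270x^4 - 1240x^3 - (22683/4)x^2 - (36147/4)x - 13891/2
E_{-2} (E_{4} + ∇) ∇ f = -12x^5 - 150x^4 + 440x^3 - (15003/4)x^2 + (25785/4)x - 5571
(4E_{-2}) (E_{4} + ∇) ∇ f = -48x^5 - 600x^4 + 1760x^3 - 15003x^2 + 25785x - 22284

g(x) = -48x^5 - 600x^4 + 1760x^3 - 15003x^2 + 25785x - 22284
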